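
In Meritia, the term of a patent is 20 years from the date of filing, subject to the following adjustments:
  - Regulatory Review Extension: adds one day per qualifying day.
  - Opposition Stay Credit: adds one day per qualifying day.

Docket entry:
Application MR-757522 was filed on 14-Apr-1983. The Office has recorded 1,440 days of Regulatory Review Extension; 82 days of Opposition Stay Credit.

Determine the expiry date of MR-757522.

Base term: filing date + 20 years → 14 April 2003.
Regulatory Review Extension: +1440 days → 24 March 2007.
Opposition Stay Credit: +82 days → 14 June 2007.

June 14, 2007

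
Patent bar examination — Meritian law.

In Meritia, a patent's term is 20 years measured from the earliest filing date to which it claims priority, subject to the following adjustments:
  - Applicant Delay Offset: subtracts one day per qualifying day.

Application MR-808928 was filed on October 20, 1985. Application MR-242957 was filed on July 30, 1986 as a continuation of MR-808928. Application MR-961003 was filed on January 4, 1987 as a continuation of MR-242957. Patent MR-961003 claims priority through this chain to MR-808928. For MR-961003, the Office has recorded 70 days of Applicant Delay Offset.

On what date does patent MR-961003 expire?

Earliest priority filing: 20 October 1985.
Base term: 20 October 1985 + 20 years → 20 October 2005.
Applicant Delay Offset: −70 days → 11 August 2005.

August 11, 2005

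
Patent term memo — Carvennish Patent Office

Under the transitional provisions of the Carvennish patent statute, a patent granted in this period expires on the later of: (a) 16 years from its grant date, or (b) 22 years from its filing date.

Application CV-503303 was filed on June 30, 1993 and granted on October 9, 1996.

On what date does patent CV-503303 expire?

(a) grant + 16 years → 9 October 2012.
(b) filing + 22 years → 30 June 2015.
Later of the two: 30 June 2015.

June 30, 2015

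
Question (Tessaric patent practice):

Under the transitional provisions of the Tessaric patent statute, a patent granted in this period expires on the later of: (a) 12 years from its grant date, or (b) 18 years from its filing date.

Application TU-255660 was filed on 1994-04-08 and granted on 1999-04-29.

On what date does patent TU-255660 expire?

(a) grant + 12 years → 29 April 2011.
(b) filing + 18 years → 8 April 2012.
Later of the two: 8 April 2012.

April 8, 2012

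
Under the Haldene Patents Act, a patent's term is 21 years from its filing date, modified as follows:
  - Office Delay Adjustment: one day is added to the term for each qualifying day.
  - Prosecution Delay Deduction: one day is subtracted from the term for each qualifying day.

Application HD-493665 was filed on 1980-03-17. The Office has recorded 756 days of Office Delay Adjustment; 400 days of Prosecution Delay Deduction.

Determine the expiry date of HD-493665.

March 8, 2002

Base term: filing date + 21 years → 17 March 2001.
Office Delay Adjustment: +756 days → 12 April 2003.
Prosecution Delay Deduction: −400 days → 8 March 2002.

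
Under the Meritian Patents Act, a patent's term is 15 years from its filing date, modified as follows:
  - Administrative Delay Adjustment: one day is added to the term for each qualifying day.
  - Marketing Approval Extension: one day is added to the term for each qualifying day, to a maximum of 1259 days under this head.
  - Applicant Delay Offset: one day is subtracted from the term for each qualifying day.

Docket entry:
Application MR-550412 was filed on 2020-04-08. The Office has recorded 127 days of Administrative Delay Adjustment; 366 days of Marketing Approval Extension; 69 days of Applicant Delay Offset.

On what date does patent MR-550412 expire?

Base term: filing date + 15 years → 8 April 2035.
Administrative Delay Adjustment: +127 days → 13 August 2035.
Marketing Approval Extension: 366 days (within the 1259-day cap) → +366 days → 13 August 2036.
Applicant Delay Offset: −69 days → 5 June 2036.

2036-06-05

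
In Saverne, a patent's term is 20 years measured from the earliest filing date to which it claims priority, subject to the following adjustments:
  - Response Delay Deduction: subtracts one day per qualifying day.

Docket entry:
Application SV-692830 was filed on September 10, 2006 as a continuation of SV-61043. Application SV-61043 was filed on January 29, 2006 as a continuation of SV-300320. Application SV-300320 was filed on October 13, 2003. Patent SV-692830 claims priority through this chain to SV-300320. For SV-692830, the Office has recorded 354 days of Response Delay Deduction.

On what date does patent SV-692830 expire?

Earliest priority filing: 13 October 2003.
Base term: 13 October 2003 + 20 years → 13 October 2023.
Response Delay Deduction: −354 days → 24 October 2022.

October 24, 2022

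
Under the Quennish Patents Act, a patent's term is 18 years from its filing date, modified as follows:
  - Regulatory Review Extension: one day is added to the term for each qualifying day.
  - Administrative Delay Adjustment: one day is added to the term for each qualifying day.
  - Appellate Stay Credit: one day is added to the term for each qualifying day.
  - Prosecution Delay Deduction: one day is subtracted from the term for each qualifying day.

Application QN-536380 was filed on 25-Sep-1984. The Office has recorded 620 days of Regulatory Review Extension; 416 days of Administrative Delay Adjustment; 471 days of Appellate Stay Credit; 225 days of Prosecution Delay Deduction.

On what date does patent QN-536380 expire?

Base term: filing date + 18 years → 25 September 2002.
Regulatory Review Extension: +620 days → 6 June 2004.
Administrative Delay Adjustment: +416 days → 27 July 2005.
Appellate Stay Credit: +471 days → 10 November 2006.
Prosecution Delay Deduction: −225 days → 30 March 2006.

2006-03-30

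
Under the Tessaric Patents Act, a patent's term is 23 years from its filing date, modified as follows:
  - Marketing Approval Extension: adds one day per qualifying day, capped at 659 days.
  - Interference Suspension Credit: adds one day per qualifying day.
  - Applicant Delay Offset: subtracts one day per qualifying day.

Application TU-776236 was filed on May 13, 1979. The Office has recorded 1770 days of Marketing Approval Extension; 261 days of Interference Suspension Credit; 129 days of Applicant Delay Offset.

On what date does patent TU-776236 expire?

Base term: filing date + 23 years → 13 May 2002.
Marketing Approval Extension: 1770 days claimed exceeds the 659-day cap, so +659 days → 2 March 2004.
Interference Suspension Credit: +261 days → 18 November 2004.
Applicant Delay Offset: −129 days → 12 July 2004.

2004-07-12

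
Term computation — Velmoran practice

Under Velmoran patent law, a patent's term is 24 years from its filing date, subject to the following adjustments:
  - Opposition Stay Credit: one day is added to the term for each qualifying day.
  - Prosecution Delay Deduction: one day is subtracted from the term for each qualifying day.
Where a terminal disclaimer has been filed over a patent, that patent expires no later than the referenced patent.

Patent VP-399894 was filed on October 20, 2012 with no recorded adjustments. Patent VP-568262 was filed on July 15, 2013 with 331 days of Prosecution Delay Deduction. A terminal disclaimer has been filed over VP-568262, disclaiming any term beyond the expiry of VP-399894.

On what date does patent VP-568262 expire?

2036-08-18

Natural term of VP-568262:
  Base: filing + 24 years → 15 July 2037.
  Prosecution Delay Deduction: −331 days → 18 August 2036.
Expiry of referenced patent VP-399894:
  Base: filing + 24 years → 20 October 2036.
Terminal disclaimer: VP-568262 expires on the earlier of 18 August 2036 and 20 October 2036.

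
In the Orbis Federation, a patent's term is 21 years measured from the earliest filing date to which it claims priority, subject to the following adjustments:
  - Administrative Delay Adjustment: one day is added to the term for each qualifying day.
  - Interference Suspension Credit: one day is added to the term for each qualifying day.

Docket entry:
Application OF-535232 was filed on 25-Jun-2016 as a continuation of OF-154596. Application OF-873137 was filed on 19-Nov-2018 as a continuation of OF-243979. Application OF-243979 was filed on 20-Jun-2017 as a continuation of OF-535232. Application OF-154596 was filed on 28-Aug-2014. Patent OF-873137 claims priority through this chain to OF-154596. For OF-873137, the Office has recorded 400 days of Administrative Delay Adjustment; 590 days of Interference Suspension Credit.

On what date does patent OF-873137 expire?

Earliest priority filing: 28 August 2014.
Base term: 28 August 2014 + 21 years → 28 August 2035.
Administrative Delay Adjustment: +400 days → 1 October 2036.
Interference Suspension Credit: +590 days → 14 May 2038.

May 14, 2038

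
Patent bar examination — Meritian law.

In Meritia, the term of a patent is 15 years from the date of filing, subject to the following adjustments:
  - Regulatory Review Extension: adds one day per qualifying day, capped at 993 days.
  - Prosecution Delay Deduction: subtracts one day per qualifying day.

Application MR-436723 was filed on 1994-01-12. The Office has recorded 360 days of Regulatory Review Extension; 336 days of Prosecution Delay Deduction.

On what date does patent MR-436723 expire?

Base term: filing date + 15 years → 12 January 2009.
Regulatory Review Extension: 360 days (within the 993-day cap) → +360 days → 7 January 2010.
Prosecution Delay Deduction: −336 days → 5 February 2009.

February 5, 2009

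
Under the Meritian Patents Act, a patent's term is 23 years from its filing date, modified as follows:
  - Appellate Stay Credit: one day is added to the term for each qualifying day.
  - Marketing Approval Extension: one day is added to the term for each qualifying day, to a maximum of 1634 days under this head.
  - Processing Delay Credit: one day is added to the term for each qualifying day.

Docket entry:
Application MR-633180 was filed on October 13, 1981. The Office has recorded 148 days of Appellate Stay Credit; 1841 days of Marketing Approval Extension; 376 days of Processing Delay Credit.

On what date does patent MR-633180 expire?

Base term: filing date + 23 years → 13 October 2004.
Appellate Stay Credit: +148 days → 10 March 2005.
Marketing Approval Extension: 1841 days claimed exceeds the 1634-day cap, so +1634 days → 30 August 2009.
Processing Delay Credit: +376 days → 10 September 2010.

September 10, 2010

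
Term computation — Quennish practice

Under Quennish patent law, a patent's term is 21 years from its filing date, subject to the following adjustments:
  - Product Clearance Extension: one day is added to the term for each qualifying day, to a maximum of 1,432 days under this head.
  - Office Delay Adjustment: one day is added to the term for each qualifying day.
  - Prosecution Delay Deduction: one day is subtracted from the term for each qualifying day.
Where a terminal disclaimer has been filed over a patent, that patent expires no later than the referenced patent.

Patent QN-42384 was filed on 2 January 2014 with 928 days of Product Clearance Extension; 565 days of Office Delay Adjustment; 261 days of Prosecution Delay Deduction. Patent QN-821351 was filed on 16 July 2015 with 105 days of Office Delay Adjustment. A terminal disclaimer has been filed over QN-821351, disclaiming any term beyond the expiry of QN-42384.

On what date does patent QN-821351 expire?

2036-10-29

Natural term of QN-821351:
  Base: filing + 21 years → 16 July 2036.
  Office Delay Adjustment: +105 days → 29 October 2036.
Expiry of referenced patent QN-42384:
  Base: filing + 21 years → 2 January 2035.
  Product Clearance Extension: 928 days (within the 1432-day cap) → +928 days → 18 July 2037.
  Office Delay Adjustment: +565 days → 3 February 2039.
  Prosecution Delay Deduction: −261 days → 18 May 2038.
Terminal disclaimer: QN-821351 expires on the earlier of 29 October 2036 and 18 May 2038.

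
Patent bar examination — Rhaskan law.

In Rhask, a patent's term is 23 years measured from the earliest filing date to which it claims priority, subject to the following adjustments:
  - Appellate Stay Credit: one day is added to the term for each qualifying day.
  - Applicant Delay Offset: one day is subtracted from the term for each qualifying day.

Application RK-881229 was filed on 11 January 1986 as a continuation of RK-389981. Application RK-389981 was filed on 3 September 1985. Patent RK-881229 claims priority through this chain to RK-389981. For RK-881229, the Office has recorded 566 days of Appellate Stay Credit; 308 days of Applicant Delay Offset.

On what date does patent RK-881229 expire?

May 19, 2009

Earliest priority filing: 3 September 1985.
Base term: 3 September 1985 + 23 years → 3 September 2008.
Appellate Stay Credit: +566 days → 23 March 2010.
Applicant Delay Offset: −308 days → 19 May 2009.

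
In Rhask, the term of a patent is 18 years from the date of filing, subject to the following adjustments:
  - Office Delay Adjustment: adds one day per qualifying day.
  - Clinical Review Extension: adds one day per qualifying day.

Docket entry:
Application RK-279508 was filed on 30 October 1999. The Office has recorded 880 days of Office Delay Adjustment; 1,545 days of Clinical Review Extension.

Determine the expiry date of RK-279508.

June 20, 2024

Base term: filing date + 18 years → 30 October 2017.
Office Delay Adjustment: +880 days → 28 March 2020.
Clinical Review Extension: +1545 days → 20 June 2024.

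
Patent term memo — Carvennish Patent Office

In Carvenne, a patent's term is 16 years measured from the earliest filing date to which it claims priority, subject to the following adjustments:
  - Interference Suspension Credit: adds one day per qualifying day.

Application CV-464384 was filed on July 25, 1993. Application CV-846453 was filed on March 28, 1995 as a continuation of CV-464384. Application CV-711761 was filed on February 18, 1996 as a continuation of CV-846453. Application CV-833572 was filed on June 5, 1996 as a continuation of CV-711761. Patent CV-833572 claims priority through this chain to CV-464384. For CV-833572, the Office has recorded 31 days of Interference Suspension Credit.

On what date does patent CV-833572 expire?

2009-08-25

Earliest priority filing: 25 July 1993.
Base term: 25 July 1993 + 16 years → 25 July 2009.
Interference Suspension Credit: +31 days → 25 August 2009.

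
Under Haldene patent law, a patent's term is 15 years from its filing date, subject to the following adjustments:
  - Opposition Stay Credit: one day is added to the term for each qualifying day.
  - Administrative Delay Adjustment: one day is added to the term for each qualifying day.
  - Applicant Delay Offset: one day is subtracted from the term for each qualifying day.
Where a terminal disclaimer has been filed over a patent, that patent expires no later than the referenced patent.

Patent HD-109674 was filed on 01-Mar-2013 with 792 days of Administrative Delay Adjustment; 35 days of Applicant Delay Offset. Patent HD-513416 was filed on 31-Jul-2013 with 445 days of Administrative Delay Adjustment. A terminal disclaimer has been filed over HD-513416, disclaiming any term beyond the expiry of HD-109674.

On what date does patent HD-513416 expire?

Natural term of HD-513416:
  Base: filing + 15 years → 31 July 2028.
  Administrative Delay Adjustment: +445 days → 19 October 2029.
Expiry of referenced patent HD-109674:
  Base: filing + 15 years → 1 March 2028.
  Administrative Delay Adjustment: +792 days → 2 May 2030.
  Applicant Delay Offset: −35 days → 28 March 2030.
Terminal disclaimer: HD-513416 expires on the earlier of 19 October 2029 and 28 March 2030.

October 19, 2029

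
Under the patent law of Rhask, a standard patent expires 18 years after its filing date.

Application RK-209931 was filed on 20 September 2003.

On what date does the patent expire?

Filing date + 18 years → 20 September 2021.

2021-09-20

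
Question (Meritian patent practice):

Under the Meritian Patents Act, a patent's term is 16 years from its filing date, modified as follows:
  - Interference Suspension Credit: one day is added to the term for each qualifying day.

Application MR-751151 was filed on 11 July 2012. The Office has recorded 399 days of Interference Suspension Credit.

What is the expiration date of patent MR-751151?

Base term: filing date + 16 years → 11 July 2028.
Interference Suspension Credit: +399 days → 14 August 2029.

August 14, 2029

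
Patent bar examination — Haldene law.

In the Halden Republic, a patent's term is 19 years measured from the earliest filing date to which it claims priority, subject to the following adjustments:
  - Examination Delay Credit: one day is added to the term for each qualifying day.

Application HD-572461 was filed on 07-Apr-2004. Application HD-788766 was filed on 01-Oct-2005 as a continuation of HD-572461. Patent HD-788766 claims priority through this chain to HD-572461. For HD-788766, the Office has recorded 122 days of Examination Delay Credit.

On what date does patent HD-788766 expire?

Earliest priority filing: 7 April 2004.
Base term: 7 April 2004 + 19 years → 7 April 2023.
Examination Delay Credit: +122 days → 7 August 2023.

August 7, 2023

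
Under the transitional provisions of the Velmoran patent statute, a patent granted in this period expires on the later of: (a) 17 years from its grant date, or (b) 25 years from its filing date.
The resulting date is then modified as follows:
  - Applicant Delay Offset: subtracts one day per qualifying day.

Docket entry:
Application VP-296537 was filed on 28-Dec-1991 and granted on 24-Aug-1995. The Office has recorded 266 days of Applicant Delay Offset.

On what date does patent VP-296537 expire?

(a) grant + 17 years → 24 August 2012.
(b) filing + 25 years → 28 December 2016.
Later of the two: 28 December 2016.
Applicant Delay Offset: −266 days → 6 April 2016.

2016-04-06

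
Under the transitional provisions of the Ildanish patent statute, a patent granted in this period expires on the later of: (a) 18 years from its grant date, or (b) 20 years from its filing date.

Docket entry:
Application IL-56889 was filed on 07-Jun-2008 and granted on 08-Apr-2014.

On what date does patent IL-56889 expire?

2032-04-08

(a) grant + 18 years → 8 April 2032.
(b) filing + 20 years → 7 June 2028.
Later of the two: 8 April 2032.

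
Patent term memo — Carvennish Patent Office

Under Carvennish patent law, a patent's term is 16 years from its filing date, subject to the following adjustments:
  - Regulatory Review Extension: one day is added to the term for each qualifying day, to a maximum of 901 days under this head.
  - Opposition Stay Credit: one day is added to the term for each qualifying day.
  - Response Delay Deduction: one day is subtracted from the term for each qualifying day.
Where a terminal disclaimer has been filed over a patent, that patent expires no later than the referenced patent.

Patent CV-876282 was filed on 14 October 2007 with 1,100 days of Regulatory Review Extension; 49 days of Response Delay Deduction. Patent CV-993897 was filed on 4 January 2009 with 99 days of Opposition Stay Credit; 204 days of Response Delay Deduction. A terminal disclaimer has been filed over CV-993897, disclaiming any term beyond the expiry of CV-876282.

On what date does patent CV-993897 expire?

Natural term of CV-993897:
  Base: filing + 16 years → 4 January 2025.
  Opposition Stay Credit: +99 days → 13 April 2025.
  Response Delay Deduction: −204 days → 21 September 2024.
Expiry of referenced patent CV-876282:
  Base: filing + 16 years → 14 October 2023.
  Regulatory Review Extension: 1100 days claimed exceeds the 901-day cap, so +901 days → 2 April 2026.
  Response Delay Deduction: −49 days → 12 February 2026.
Terminal disclaimer: CV-993897 expires on the earlier of 21 September 2024 and 12 February 2026.

2024-09-21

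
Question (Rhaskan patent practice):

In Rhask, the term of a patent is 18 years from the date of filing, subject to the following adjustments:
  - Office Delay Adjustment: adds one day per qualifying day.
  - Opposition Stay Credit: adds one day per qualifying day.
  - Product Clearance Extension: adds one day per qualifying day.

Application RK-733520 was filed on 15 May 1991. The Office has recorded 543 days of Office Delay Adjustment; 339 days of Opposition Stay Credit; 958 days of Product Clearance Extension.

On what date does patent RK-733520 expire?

2014-05-29

Base term: filing date + 18 years → 15 May 2009.
Office Delay Adjustment: +543 days → 9 November 2010.
Opposition Stay Credit: +339 days → 14 October 2011.
Product Clearance Extension: +958 days → 29 May 2014.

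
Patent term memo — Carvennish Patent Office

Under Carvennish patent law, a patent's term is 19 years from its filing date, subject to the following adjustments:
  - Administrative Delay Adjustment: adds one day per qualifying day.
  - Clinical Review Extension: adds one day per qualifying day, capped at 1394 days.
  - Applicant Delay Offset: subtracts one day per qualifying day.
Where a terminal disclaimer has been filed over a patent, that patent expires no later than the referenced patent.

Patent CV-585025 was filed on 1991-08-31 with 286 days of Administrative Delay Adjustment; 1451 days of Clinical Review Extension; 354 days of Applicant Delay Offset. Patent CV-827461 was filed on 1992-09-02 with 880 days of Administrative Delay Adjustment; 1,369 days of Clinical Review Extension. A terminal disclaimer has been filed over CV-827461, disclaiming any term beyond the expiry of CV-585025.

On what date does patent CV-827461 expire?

2014-04-18

Natural term of CV-827461:
  Base: filing + 19 years → 2 September 2011.
  Administrative Delay Adjustment: +880 days → 29 January 2014.
  Clinical Review Extension: 1369 days (within the 1394-day cap) → +1369 days → 29 October 2017.
Expiry of referenced patent CV-585025:
  Base: filing + 19 years → 31 August 2010.
  Administrative Delay Adjustment: +286 days → 13 June 2011.
  Clinical Review Extension: 1451 days claimed exceeds the 1394-day cap, so +1394 days → 7 April 2015.
  Applicant Delay Offset: −354 days → 18 April 2014.
Terminal disclaimer: CV-827461 expires on the earlier of 29 October 2017 and 18 April 2014.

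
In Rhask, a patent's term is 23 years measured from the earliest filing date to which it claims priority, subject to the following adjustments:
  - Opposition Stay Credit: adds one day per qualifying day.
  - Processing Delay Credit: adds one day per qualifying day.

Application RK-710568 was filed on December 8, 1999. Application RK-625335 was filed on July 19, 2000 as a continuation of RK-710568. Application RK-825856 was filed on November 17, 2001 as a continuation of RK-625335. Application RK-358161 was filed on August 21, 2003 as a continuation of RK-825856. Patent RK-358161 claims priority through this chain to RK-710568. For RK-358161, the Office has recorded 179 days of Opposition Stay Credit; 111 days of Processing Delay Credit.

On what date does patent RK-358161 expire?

Earliest priority filing: 8 December 1999.
Base term: 8 December 1999 + 23 years → 8 December 2022.
Opposition Stay Credit: +179 days → 5 June 2023.
Processing Delay Credit: +111 days → 24 September 2023.

September 24, 2023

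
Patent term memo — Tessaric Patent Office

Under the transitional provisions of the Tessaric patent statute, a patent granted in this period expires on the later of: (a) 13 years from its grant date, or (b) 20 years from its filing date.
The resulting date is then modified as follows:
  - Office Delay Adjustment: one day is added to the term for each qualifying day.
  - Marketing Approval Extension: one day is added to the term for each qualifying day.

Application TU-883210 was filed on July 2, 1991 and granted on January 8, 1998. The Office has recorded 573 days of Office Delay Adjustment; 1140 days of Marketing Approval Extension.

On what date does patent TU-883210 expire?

(a) grant + 13 years → 8 January 2011.
(b) filing + 20 years → 2 July 2011.
Later of the two: 2 July 2011.
Office Delay Adjustment: +573 days → 25 January 2013.
Marketing Approval Extension: +1140 days → 10 March 2016.

2016-03-10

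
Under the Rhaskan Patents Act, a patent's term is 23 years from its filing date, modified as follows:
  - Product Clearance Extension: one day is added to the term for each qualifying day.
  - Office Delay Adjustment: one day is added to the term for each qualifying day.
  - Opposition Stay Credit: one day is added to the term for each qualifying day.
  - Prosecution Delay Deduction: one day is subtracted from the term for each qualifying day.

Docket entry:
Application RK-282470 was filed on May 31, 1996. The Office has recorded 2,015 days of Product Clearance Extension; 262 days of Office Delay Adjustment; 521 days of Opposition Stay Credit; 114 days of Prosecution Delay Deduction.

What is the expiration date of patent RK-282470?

October 5, 2026

Base term: filing date + 23 years → 31 May 2019.
Product Clearance Extension: +2015 days → 5 December 2024.
Office Delay Adjustment: +262 days → 24 August 2025.
Opposition Stay Credit: +521 days → 27 January 2027.
Prosecution Delay Deduction: −114 days → 5 October 2026.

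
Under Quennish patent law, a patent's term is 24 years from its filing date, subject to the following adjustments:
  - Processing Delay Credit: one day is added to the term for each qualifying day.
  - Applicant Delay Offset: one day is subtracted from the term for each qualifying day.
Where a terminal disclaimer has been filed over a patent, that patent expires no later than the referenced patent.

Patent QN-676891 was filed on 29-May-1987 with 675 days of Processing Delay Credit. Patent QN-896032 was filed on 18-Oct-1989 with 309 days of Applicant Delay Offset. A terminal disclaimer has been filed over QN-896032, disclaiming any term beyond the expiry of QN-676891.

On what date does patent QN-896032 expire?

2012-12-13

Natural term of QN-896032:
  Base: filing + 24 years → 18 October 2013.
  Applicant Delay Offset: −309 days → 13 December 2012.
Expiry of referenced patent QN-676891:
  Base: filing + 24 years → 29 May 2011.
  Processing Delay Credit: +675 days → 3 April 2013.
Terminal disclaimer: QN-896032 expires on the earlier of 13 December 2012 and 3 April 2013.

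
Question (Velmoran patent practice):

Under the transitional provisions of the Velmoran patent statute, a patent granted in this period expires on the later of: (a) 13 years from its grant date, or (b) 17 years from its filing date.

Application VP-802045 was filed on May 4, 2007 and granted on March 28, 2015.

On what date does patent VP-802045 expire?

March 28, 2028

(a) grant + 13 years → 28 March 2028.
(b) filing + 17 years → 4 May 2024.
Later of the two: 28 March 2028.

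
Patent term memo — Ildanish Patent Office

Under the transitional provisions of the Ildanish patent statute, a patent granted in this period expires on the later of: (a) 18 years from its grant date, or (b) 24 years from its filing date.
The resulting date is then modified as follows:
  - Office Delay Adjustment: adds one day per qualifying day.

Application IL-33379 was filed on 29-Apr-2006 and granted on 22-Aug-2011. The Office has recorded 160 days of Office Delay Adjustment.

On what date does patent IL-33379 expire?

October 6, 2030

(a) grant + 18 years → 22 August 2029.
(b) filing + 24 years → 29 April 2030.
Later of the two: 29 April 2030.
Office Delay Adjustment: +160 days → 6 October 2030.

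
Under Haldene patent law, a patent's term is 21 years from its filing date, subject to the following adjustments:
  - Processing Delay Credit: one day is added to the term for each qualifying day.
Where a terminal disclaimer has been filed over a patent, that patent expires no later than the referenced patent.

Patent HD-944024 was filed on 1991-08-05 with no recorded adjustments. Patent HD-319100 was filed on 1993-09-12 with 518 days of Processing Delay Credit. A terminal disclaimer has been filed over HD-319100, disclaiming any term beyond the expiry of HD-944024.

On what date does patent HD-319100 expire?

Natural term of HD-319100:
  Base: filing + 21 years → 12 September 2014.
  Processing Delay Credit: +518 days → 12 February 2016.
Expiry of referenced patent HD-944024:
  Base: filing + 21 years → 5 August 2012.
Terminal disclaimer: HD-319100 expires on the earlier of 12 February 2016 and 5 August 2012.

2012-08-05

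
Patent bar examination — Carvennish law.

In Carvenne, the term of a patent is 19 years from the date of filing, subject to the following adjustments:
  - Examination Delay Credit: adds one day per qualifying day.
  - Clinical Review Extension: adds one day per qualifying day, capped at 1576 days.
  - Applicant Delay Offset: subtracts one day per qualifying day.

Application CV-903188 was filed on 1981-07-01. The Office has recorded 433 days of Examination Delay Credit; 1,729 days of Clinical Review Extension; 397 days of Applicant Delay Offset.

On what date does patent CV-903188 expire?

November 29, 2004

Base term: filing date + 19 years → 1 July 2000.
Examination Delay Credit: +433 days → 7 September 2001.
Clinical Review Extension: 1729 days claimed exceeds the 1576-day cap, so +1576 days → 31 December 2005.
Applicant Delay Offset: −397 days → 29 November 2004.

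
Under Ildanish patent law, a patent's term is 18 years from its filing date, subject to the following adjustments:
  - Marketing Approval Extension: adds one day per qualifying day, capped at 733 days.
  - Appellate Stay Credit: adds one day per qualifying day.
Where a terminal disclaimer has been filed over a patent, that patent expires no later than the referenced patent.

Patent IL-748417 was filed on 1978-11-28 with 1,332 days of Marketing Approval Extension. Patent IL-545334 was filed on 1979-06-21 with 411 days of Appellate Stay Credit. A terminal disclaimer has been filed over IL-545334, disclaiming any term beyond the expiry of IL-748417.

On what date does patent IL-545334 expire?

Natural term of IL-545334:
  Base: filing + 18 years → 21 June 1997.
  Appellate Stay Credit: +411 days → 6 August 1998.
Expiry of referenced patent IL-748417:
  Base: filing + 18 years → 28 November 1996.
  Marketing Approval Extension: 1332 days claimed exceeds the 733-day cap, so +733 days → 1 December 1998.
Terminal disclaimer: IL-545334 expires on the earlier of 6 August 1998 and 1 December 1998.

August 6, 1998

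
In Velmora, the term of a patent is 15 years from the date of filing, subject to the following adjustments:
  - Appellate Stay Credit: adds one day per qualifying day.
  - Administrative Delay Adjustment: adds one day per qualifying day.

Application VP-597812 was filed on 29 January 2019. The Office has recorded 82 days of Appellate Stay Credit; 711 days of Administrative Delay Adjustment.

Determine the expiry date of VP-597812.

2036-04-01

Base term: filing date + 15 years → 29 January 2034.
Appellate Stay Credit: +82 days → 21 April 2034.
Administrative Delay Adjustment: +711 days → 1 April 2036.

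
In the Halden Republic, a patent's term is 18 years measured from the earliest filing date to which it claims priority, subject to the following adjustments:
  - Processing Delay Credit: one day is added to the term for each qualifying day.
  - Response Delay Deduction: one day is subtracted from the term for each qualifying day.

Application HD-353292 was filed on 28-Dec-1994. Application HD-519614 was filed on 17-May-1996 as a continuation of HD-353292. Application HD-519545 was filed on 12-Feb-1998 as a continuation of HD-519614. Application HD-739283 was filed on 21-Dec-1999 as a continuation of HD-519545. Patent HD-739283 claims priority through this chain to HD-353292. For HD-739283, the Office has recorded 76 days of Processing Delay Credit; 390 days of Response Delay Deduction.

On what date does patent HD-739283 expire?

Earliest priority filing: 28 December 1994.
Base term: 28 December 1994 + 18 years → 28 December 2012.
Processing Delay Credit: +76 days → 14 March 2013.
Response Delay Deduction: −390 days → 18 February 2012.

2012-02-18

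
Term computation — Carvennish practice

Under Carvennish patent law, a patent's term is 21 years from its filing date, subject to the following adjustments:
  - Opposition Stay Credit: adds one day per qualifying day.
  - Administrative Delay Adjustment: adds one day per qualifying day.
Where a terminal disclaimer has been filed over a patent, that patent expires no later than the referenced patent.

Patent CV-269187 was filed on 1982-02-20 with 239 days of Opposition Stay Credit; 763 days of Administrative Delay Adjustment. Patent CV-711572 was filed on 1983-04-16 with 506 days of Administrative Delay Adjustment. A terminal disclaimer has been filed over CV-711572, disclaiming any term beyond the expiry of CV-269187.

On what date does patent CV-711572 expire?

Natural term of CV-711572:
  Base: filing + 21 years → 16 April 2004.
  Administrative Delay Adjustment: +506 days → 4 September 2005.
Expiry of referenced patent CV-269187:
  Base: filing + 21 years → 20 February 2003.
  Opposition Stay Credit: +239 days → 17 October 2003.
  Administrative Delay Adjustment: +763 days → 18 November 2005.
Terminal disclaimer: CV-711572 expires on the earlier of 4 September 2005 and 18 November 2005.

September 4, 2005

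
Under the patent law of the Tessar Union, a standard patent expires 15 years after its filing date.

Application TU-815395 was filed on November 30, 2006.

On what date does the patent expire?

November 30, 2021

Filing date + 15 years → 30 November 2021.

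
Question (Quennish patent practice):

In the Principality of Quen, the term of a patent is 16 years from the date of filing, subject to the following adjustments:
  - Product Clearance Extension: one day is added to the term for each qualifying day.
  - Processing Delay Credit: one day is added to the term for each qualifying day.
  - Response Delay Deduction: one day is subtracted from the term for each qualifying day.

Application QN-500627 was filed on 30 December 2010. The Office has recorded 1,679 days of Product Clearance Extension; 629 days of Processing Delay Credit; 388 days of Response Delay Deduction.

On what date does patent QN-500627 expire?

Base term: filing date + 16 years → 30 December 2026.
Product Clearance Extension: +1679 days → 5 August 2031.
Processing Delay Credit: +629 days → 25 April 2033.
Response Delay Deduction: −388 days → 2 April 2032.

2032-04-02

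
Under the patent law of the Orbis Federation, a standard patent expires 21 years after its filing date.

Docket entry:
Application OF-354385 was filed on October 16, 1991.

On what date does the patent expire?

Filing date + 21 years → 16 October 2012.

October 16, 2012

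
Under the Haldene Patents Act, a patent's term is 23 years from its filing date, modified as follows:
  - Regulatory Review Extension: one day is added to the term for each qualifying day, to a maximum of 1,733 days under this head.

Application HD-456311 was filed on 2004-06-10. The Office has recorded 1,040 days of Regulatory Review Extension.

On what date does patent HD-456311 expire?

Base term: filing date + 23 years → 10 June 2027.
Regulatory Review Extension: 1040 days (within the 1733-day cap) → +1040 days → 15 April 2030.

2030-04-15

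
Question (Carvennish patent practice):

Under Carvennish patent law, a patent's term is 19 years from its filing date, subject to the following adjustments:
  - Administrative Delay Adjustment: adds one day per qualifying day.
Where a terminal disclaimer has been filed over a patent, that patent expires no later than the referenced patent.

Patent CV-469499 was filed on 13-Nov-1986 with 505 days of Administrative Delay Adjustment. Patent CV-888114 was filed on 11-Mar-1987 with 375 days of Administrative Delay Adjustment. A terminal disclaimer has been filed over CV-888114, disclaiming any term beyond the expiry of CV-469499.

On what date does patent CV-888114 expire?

2007-03-21

Natural term of CV-888114:
  Base: filing + 19 years → 11 March 2006.
  Administrative Delay Adjustment: +375 days → 21 March 2007.
Expiry of referenced patent CV-469499:
  Base: filing + 19 years → 13 November 2005.
  Administrative Delay Adjustment: +505 days → 2 April 2007.
Terminal disclaimer: CV-888114 expires on the earlier of 21 March 2007 and 2 April 2007.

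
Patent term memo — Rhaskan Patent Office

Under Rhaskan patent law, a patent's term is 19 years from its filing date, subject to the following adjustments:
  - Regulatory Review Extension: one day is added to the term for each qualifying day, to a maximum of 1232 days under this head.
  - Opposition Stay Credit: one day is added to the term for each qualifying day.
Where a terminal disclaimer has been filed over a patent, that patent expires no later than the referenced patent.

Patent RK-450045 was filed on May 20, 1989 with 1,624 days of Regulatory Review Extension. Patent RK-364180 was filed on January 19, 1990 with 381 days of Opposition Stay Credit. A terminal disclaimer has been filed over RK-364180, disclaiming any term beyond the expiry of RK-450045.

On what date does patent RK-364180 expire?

Natural term of RK-364180:
  Base: filing + 19 years → 19 January 2009.
  Opposition Stay Credit: +381 days → 4 February 2010.
Expiry of referenced patent RK-450045:
  Base: filing + 19 years → 20 May 2008.
  Regulatory Review Extension: 1624 days claimed exceeds the 1232-day cap, so +1232 days → 4 October 2011.
Terminal disclaimer: RK-364180 expires on the earlier of 4 February 2010 and 4 October 2011.

2010-02-04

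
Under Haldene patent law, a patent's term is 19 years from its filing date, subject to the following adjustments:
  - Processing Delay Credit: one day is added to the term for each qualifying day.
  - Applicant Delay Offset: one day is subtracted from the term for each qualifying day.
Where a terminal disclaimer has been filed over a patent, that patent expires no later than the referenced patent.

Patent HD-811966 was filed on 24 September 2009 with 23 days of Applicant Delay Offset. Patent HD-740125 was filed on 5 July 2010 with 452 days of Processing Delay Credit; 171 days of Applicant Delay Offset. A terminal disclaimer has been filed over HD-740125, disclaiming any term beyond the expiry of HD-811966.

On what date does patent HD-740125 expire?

Natural term of HD-740125:
  Base: filing + 19 years → 5 July 2029.
  Processing Delay Credit: +452 days → 30 September 2030.
  Applicant Delay Offset: −171 days → 12 April 2030.
Expiry of referenced patent HD-811966:
  Base: filing + 19 years → 24 September 2028.
  Applicant Delay Offset: −23 days → 1 September 2028.
Terminal disclaimer: HD-740125 expires on the earlier of 12 April 2030 and 1 September 2028.

2028-09-01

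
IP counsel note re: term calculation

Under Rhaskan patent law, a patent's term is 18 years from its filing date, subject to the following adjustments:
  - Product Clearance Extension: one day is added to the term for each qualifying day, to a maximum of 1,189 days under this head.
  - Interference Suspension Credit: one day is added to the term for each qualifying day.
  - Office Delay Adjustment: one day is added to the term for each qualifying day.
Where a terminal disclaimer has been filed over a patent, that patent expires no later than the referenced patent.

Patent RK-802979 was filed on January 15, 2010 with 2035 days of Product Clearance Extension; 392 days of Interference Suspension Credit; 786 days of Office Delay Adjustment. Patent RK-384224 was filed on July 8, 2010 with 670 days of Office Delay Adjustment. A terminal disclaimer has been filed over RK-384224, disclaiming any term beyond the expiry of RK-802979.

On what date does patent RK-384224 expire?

Natural term of RK-384224:
  Base: filing + 18 years → 8 July 2028.
  Office Delay Adjustment: +670 days → 9 May 2030.
Expiry of referenced patent RK-802979:
  Base: filing + 18 years → 15 January 2028.
  Product Clearance Extension: 2035 days claimed exceeds the 1189-day cap, so +1189 days → 18 April 2031.
  Interference Suspension Credit: +392 days → 14 May 2032.
  Office Delay Adjustment: +786 days → 9 July 2034.
Terminal disclaimer: RK-384224 expires on the earlier of 9 May 2030 and 9 July 2034.

2030-05-09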